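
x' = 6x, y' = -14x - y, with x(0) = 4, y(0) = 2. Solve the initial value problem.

Coefficient matrix A = [[6, 0], [-14, -1]].
Characteristic polynomial det(A - λI) = λ^2 - 5λ - 6 = 0.
Eigenvalues λ = 6, -1.
For λ=6: (A-λI) row 2 is [-14, -7], so an eigenvector is (1, -2).
For λ=-1: (A-λI) row 1 is [7, 0], so an eigenvector is (0, 1).
General solution: C_1e^(6t)(1,-2) + C_2e^(-t)(0,1).
Applying x(0)=4, y(0)=2 gives C_1=4, C_2=10.

x(t) = 4e^(6t), y(t) = -8e^(6t) + 10e^(-t)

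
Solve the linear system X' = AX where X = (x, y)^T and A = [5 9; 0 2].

Coefficient matrix A = [[5, 9], [0, 2]].
Characteristic polynomial det(A - λI) = λ^2 - 7λ + 10 = 0.
Eigenvalues λ = 5, 2.
For λ=5: (A-λI) row 1 is [0, 9], so an eigenvector is (-1, 0).
For λ=2: (A-λI) row 1 is [3, 9], so an eigenvector is (3, -1).
General solution: C_1e^(5t)(-1,0) + C_2e^(2t)(3,-1).

x(t) = -C_1e^(5t) + 3C_2e^(2t), y(t) = -C_2e^(2t)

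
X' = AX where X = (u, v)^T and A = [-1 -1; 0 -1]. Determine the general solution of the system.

Coefficient matrix A = [[-1, -1], [0, -1]].
Characteristic polynomial det(A - λI) = λ^2 + 2λ + 1 = 0.
Single eigenvalue λ = -1 with algebraic multiplicity 2.
Eigenvector v = (-1,0); generalized eigenvector w with (A-λI)w=v is (-2,1).
General solution: e^(-t)[K_1·v + K_2·(t·v + w)].

u(t) = -K_1e^(-t) - K_2te^(-t) - 2K_2e^(-t), v(t) = K_2e^(-t)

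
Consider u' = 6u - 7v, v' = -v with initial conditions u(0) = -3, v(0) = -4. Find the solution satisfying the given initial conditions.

Coefficient matrix A = [[6, -7], [0, -1]].
Characteristic polynomial det(A - λI) = λ^2 - 5λ - 6 = 0.
Eigenvalues λ = -1, 6.
For λ=-1: (A-λI) row 1 is [7, -7], so an eigenvector is (-1, -1).
For λ=6: (A-λI) row 1 is [0, -7], so an eigenvector is (1, 0).
General solution: C_1e^(-t)(-1,-1) + C_2e^(6t)(1,0).
Applying u(0)=-3, v(0)=-4 gives C_1=4, C_2=1.

u(t) = e^(6t) - 4e^(-t), v(t) = -4e^(-t)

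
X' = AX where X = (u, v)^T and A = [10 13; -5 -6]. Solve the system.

Coefficient matrix A = [[10, 13], [-5, -6]].
Characteristic polynomial det(A - λI) = λ^2 - 4λ + 5 = 0.
Eigenvalues λ = 2 ± i (complex conjugate pair).
For λ=2+i: an eigenvector is (-2,1) - i(-3,2) = (-2 + 3i, 1 - 2i).
A real fundamental pair from Re and Im of e^((2+i)t)v: X_1 = e^(2t)(cos(t)·(-2,1) + sin(t)·(-3,2)), X_2 = e^(2t)(sin(t)·(-2,1) - cos(t)·(-3,2)).
General solution: c_1X_1 + c_2X_2.

u(t) = -3c_1e^(2t)sin(t) - 2c_1e^(2t)cos(t) - 2c_2e^(2t)sin(t) + 3c_2e^(2t)cos(t), v(t) = 2c_1e^(2t)sin(t) + c_1e^(2t)cos(t) + c_2e^(2t)sin(t) - 2c_2e^(2t)cos(t)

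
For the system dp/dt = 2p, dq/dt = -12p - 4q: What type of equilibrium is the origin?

saddle

A = [[2,0],[-12,-4]]; det(A-λI) = λ^2 + 2λ - 8.
λ = 2, -4: opposite signs.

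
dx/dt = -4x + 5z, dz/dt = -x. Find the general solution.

x(t) = 2C_1e^(-2t)sin(t) - C_1e^(-2t)cos(t) - C_2e^(-2t)sin(t) - 2C_2e^(-2t)cos(t), z(t) = C_1e^(-2t)sin(t) - C_2e^(-2t)cos(t)

Coefficient matrix A = [[-4, 5], [-1, 0]].
Characteristic polynomial det(A - λI) = λ^2 + 4λ + 5 = 0.
Eigenvalues λ = -2 ± i (complex conjugate pair).
For λ=-2+i: an eigenvector is (-1,0) - i(2,1) = (-1 - 2i, 0 - i).
A real fundamental pair from Re and Im of e^((-2+i)t)v: X_1 = e^(-2t)(cos(t)·(-1,0) + sin(t)·(2,1)), X_2 = e^(-2t)(sin(t)·(-1,0) - cos(t)·(2,1)).
General solution: C_1X_1 + C_2X_2.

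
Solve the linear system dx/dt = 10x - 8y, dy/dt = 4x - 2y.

x(t) = -2K_1e^(6t) - K_2e^(2t), y(t) = -K_1e^(6t) - K_2e^(2t)

Coefficient matrix A = [[10, -8], [4, -2]].
Characteristic polynomial det(A - λI) = λ^2 - 8λ + 12 = 0.
Eigenvalues λ = 6, 2.
For λ=6: (A-λI) row 1 is [4, -8], so an eigenvector is (-2, -1).
For λ=2: (A-λI) row 1 is [8, -8], so an eigenvector is (-1, -1).
General solution: K_1e^(6t)(-2,-1) + K_2e^(2t)(-1,-1).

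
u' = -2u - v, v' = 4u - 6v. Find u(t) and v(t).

u(t) = -K_1e^(-4t) - K_2te^(-4t), v(t) = -2K_1e^(-4t) - 2K_2te^(-4t) + K_2e^(-4t)

Coefficient matrix A = [[-2, -1], [4, -6]].
Characteristic polynomial det(A - λI) = λ^2 + 8λ + 16 = 0.
Single eigenvalue λ = -4 with algebraic multiplicity 2.
Eigenvector v = (-1,-2); generalized eigenvector w with (A-λI)w=v is (0,1).
General solution: e^(-4t)[K_1·v + K_2·(t·v + w)].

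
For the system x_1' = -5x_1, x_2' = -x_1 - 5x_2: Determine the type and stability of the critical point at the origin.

stable improper node

A = [[-5,0],[-1,-5]]; det(A-λI) = λ^2 + 10λ + 25.
repeated λ = -5 with a single eigenvector.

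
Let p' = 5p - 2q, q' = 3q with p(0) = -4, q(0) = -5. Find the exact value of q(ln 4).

A = [[5,-2],[0,3]]; eigenvalues λ = 3, 5.
Eigenvectors: (1,1) for λ=3, (-1,0) for λ=5.
From the initial condition, c_1 = -5, c_2 = -1.
q(ln 4) = (-5)(4^3)(1) + (-1)(4^5)(0) = -320.

-320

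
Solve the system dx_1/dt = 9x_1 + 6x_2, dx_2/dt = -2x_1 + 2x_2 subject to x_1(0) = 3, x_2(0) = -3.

Coefficient matrix A = [[9, 6], [-2, 2]].
Characteristic polynomial det(A - λI) = λ^2 - 11λ + 30 = 0.
Eigenvalues λ = 5, 6.
For λ=5: (A-λI) row 1 is [4, 6], so an eigenvector is (-3, 2).
For λ=6: (A-λI) row 1 is [3, 6], so an eigenvector is (2, -1).
General solution: c_1e^(5t)(-3,2) + c_2e^(6t)(2,-1).
Applying x_1(0)=3, x_2(0)=-3 gives c_1=-3, c_2=-3.

x_1(t) = -6e^(6t) + 9e^(5t), x_2(t) = 3e^(6t) - 6e^(5t)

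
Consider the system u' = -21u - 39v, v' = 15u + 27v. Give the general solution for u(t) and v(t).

Coefficient matrix A = [[-21, -39], [15, 27]].
Characteristic polynomial det(A - λI) = λ^2 - 6λ + 18 = 0.
Eigenvalues λ = 3 ± 3i (complex conjugate pair).
For λ=3+3i: an eigenvector is (-3,2) - i(-2,1) = (-3 + 2i, 2 - i).
A real fundamental pair from Re and Im of e^((3+3i)t)v: X_1 = e^(3t)(cos(3t)·(-3,2) + sin(3t)·(-2,1)), X_2 = e^(3t)(sin(3t)·(-3,2) - cos(3t)·(-2,1)).
General solution: C_1X_1 + C_2X_2.

u(t) = -2C_1e^(3t)sin(3t) - 3C_1e^(3t)cos(3t) - 3C_2e^(3t)sin(3t) + 2C_2e^(3t)cos(3t), v(t) = C_1e^(3t)sin(3t) + 2C_1e^(3t)cos(3t) + 2C_2e^(3t)sin(3t) - C_2e^(3t)cos(3t)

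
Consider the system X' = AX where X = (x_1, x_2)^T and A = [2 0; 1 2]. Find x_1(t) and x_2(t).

x_1(t) = K_2e^(2t), x_2(t) = K_1e^(2t) + K_2te^(2t) + 2K_2e^(2t)

Coefficient matrix A = [[2, 0], [1, 2]].
Characteristic polynomial det(A - λI) = λ^2 - 4λ + 4 = 0.
Single eigenvalue λ = 2 with algebraic multiplicity 2.
Eigenvector v = (0,1); generalized eigenvector w with (A-λI)w=v is (1,2).
General solution: e^(2t)[K_1·v + K_2·(t·v + w)].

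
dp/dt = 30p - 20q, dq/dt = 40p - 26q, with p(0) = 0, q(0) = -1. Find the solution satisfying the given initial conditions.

p(t) = 5e^(2t)sin(4t), q(t) = 7e^(2t)sin(4t) - e^(2t)cos(4t)

Coefficient matrix A = [[30, -20], [40, -26]].
Characteristic polynomial det(A - λI) = λ^2 - 4λ + 20 = 0.
Eigenvalues λ = 2 ± 4i (complex conjugate pair).
For λ=2+4i: an eigenvector is (-2,-3) - i(1,1) = (-2 - i, -3 - i).
A real fundamental pair from Re and Im of e^((2+4i)t)v: X_1 = e^(2t)(cos(4t)·(-2,-3) + sin(4t)·(1,1)), X_2 = e^(2t)(sin(4t)·(-2,-3) - cos(4t)·(1,1)).
General solution: C_1X_1 + C_2X_2.
Applying p(0)=0, q(0)=-1 gives C_1=1, C_2=-2.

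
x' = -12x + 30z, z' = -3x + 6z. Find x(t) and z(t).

x(t) = -c_1e^(-3t)sin(3t) - 3c_1e^(-3t)cos(3t) - 3c_2e^(-3t)sin(3t) + c_2e^(-3t)cos(3t), z(t) = -c_1e^(-3t)cos(3t) - c_2e^(-3t)sin(3t)

Coefficient matrix A = [[-12, 30], [-3, 6]].
Characteristic polynomial det(A - λI) = λ^2 + 6λ + 18 = 0.
Eigenvalues λ = -3 ± 3i (complex conjugate pair).
For λ=-3+3i: an eigenvector is (-3,-1) - i(-1,0) = (-3 + i, -1).
A real fundamental pair from Re and Im of e^((-3+3i)t)v: X_1 = e^(-3t)(cos(3t)·(-3,-1) + sin(3t)·(-1,0)), X_2 = e^(-3t)(sin(3t)·(-3,-1) - cos(3t)·(-1,0)).
General solution: c_1X_1 + c_2X_2.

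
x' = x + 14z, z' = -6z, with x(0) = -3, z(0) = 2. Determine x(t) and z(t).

x(t) = e^(t) - 4e^(-6t), z(t) = 2e^(-6t)

Coefficient matrix A = [[1, 14], [0, -6]].
Characteristic polynomial det(A - λI) = λ^2 + 5λ - 6 = 0.
Eigenvalues λ = 1, -6.
For λ=1: (A-λI) row 1 is [0, 14], so an eigenvector is (-1, 0).
For λ=-6: (A-λI) row 1 is [7, 14], so an eigenvector is (2, -1).
General solution: C_1e^(t)(-1,0) + C_2e^(-6t)(2,-1).
Applying x(0)=-3, z(0)=2 gives C_1=-1, C_2=-2.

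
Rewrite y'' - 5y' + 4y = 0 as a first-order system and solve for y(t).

y(t) = C_1e^(4t) + C_2e^(t)

Let x_1 = y, x_2 = y'. Then x_1' = x_2 and x_2' = -4x_1 + 5x_2.
A = [[0,1],[-4,5]]; det(A-λI) = λ^2 - 5λ + 4.
Eigenvalues λ = 4, 1 with eigenvectors (1,4), (1,1).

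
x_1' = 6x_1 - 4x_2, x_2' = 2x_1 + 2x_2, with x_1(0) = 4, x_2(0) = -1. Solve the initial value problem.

x_1(t) = 6e^(4t)sin(2t) + 4e^(4t)cos(2t), x_2(t) = 5e^(4t)sin(2t) - e^(4t)cos(2t)

Coefficient matrix A = [[6, -4], [2, 2]].
Characteristic polynomial det(A - λI) = λ^2 - 8λ + 20 = 0.
Eigenvalues λ = 4 ± 2i (complex conjugate pair).
For λ=4+2i: an eigenvector is (1,1) - i(-1,0) = (1 + i, 1).
A real fundamental pair from Re and Im of e^((4+2i)t)v: X_1 = e^(4t)(cos(2t)·(1,1) + sin(2t)·(-1,0)), X_2 = e^(4t)(sin(2t)·(1,1) - cos(2t)·(-1,0)).
General solution: K_1X_1 + K_2X_2.
Applying x_1(0)=4, x_2(0)=-1 gives K_1=-1, K_2=5.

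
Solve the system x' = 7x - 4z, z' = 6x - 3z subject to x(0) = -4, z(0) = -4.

x(t) = -4e^(3t), z(t) = -4e^(3t)

Coefficient matrix A = [[7, -4], [6, -3]].
Characteristic polynomial det(A - λI) = λ^2 - 4λ + 3 = 0.
Eigenvalues λ = 1, 3.
For λ=1: (A-λI) row 1 is [6, -4], so an eigenvector is (2, 3).
For λ=3: (A-λI) row 1 is [4, -4], so an eigenvector is (1, 1).
General solution: C_1e^(t)(2,3) + C_2e^(3t)(1,1).
Applying x(0)=-4, z(0)=-4 gives C_1=0, C_2=-4.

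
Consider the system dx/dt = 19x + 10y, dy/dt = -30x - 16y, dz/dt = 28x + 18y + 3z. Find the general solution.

x(t) = 2K_1e^(4t) + K_2e^(-t), y(t) = -3K_1e^(4t) - 2K_2e^(-t), z(t) = 2K_1e^(4t) + 2K_2e^(-t) + K_3e^(3t)

Coefficient matrix A = [[19, 10, 0], [-30, -16, 0], [28, 18, 3]].
det(A - λI) = 0 gives eigenvalues λ = 4, -1, 3.
For λ=4: eigenvector (2,-3,2).
For λ=-1: eigenvector (1,-2,2).
For λ=3: eigenvector (0,0,1).
General solution: K_1e^(4t)(2,-3,2) + K_2e^(-t)(1,-2,2) + K_3e^(3t)(0,0,1).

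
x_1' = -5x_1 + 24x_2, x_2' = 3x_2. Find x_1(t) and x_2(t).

x_1(t) = -C_1e^(-5t) + 3C_2e^(3t), x_2(t) = C_2e^(3t)

Coefficient matrix A = [[-5, 24], [0, 3]].
Characteristic polynomial det(A - λI) = λ^2 + 2λ - 15 = 0.
Eigenvalues λ = -5, 3.
For λ=-5: (A-λI) row 1 is [0, 24], so an eigenvector is (-1, 0).
For λ=3: (A-λI) row 1 is [-8, 24], so an eigenvector is (3, 1).
General solution: C_1e^(-5t)(-1,0) + C_2e^(3t)(3,1).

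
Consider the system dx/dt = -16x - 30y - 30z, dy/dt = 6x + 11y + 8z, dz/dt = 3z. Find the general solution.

Coefficient matrix A = [[-16, -30, -30], [6, 11, 8], [0, 0, 3]].
det(A - λI) = 0 gives eigenvalues λ = -4, -1, 3.
For λ=-4: eigenvector (5,-2,0).
For λ=-1: eigenvector (-2,1,0).
For λ=3: eigenvector (0,-1,1).
General solution: K_1e^(-4t)(5,-2,0) + K_2e^(-t)(-2,1,0) + K_3e^(3t)(0,-1,1).

x(t) = 5K_1e^(-4t) - 2K_2e^(-t), y(t) = -2K_1e^(-4t) + K_2e^(-t) - K_3e^(3t), z(t) = K_3e^(3t)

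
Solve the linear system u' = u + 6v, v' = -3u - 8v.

Coefficient matrix A = [[1, 6], [-3, -8]].
Characteristic polynomial det(A - λI) = λ^2 + 7λ + 10 = 0.
Eigenvalues λ = -2, -5.
For λ=-2: (A-λI) row 1 is [3, 6], so an eigenvector is (2, -1).
For λ=-5: (A-λI) row 1 is [6, 6], so an eigenvector is (-1, 1).
General solution: c_1e^(-2t)(2,-1) + c_2e^(-5t)(-1,1).

u(t) = 2c_1e^(-2t) - c_2e^(-5t), v(t) = -c_1e^(-2t) + c_2e^(-5t)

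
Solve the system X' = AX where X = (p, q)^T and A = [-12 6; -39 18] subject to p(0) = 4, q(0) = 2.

p(t) = -16e^(3t)sin(3t) + 4e^(3t)cos(3t), q(t) = -42e^(3t)sin(3t) + 2e^(3t)cos(3t)

Coefficient matrix A = [[-12, 6], [-39, 18]].
Characteristic polynomial det(A - λI) = λ^2 - 6λ + 18 = 0.
Eigenvalues λ = 3 ± 3i (complex conjugate pair).
For λ=3+3i: an eigenvector is (1,3) - i(1,2) = (1 - i, 3 - 2i).
A real fundamental pair from Re and Im of e^((3+3i)t)v: X_1 = e^(3t)(cos(3t)·(1,3) + sin(3t)·(1,2)), X_2 = e^(3t)(sin(3t)·(1,3) - cos(3t)·(1,2)).
General solution: C_1X_1 + C_2X_2.
Applying p(0)=4, q(0)=2 gives C_1=-6, C_2=-10.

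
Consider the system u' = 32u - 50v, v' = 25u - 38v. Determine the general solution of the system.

Coefficient matrix A = [[32, -50], [25, -38]].
Characteristic polynomial det(A - λI) = λ^2 + 6λ + 34 = 0.
Eigenvalues λ = -3 ± 5i (complex conjugate pair).
For λ=-3+5i: an eigenvector is (1,1) - i(-3,-2) = (1 + 3i, 1 + 2i).
A real fundamental pair from Re and Im of e^((-3+5i)t)v: X_1 = e^(-3t)(cos(5t)·(1,1) + sin(5t)·(-3,-2)), X_2 = e^(-3t)(sin(5t)·(1,1) - cos(5t)·(-3,-2)).
General solution: C_1X_1 + C_2X_2.

u(t) = -3C_1e^(-3t)sin(5t) + C_1e^(-3t)cos(5t) + C_2e^(-3t)sin(5t) + 3C_2e^(-3t)cos(5t), v(t) = -2C_1e^(-3t)sin(5t) + C_1e^(-3t)cos(5t) + C_2e^(-3t)sin(5t) + 2C_2e^(-3t)cos(5t)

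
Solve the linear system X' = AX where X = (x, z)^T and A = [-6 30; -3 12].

x(t) = -c_1e^(3t)sin(3t) - 3c_1e^(3t)cos(3t) - 3c_2e^(3t)sin(3t) + c_2e^(3t)cos(3t), z(t) = -c_1e^(3t)cos(3t) - c_2e^(3t)sin(3t)

Coefficient matrix A = [[-6, 30], [-3, 12]].
Characteristic polynomial det(A - λI) = λ^2 - 6λ + 18 = 0.
Eigenvalues λ = 3 ± 3i (complex conjugate pair).
For λ=3+3i: an eigenvector is (-3,-1) - i(-1,0) = (-3 + i, -1).
A real fundamental pair from Re and Im of e^((3+3i)t)v: X_1 = e^(3t)(cos(3t)·(-3,-1) + sin(3t)·(-1,0)), X_2 = e^(3t)(sin(3t)·(-3,-1) - cos(3t)·(-1,0)).
General solution: c_1X_1 + c_2X_2.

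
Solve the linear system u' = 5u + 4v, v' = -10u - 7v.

Coefficient matrix A = [[5, 4], [-10, -7]].
Characteristic polynomial det(A - λI) = λ^2 + 2λ + 5 = 0.
Eigenvalues λ = -1 ± 2i (complex conjugate pair).
For λ=-1+2i: an eigenvector is (1,-2) - i(-1,1) = (1 + i, -2 - i).
A real fundamental pair from Re and Im of e^((-1+2i)t)v: X_1 = e^(-t)(cos(2t)·(1,-2) + sin(2t)·(-1,1)), X_2 = e^(-t)(sin(2t)·(1,-2) - cos(2t)·(-1,1)).
General solution: K_1X_1 + K_2X_2.

u(t) = -K_1e^(-t)sin(2t) + K_1e^(-t)cos(2t) + K_2e^(-t)sin(2t) + K_2e^(-t)cos(2t), v(t) = K_1e^(-t)sin(2t) - 2K_1e^(-t)cos(2t) - 2K_2e^(-t)sin(2t) - K_2e^(-t)cos(2t)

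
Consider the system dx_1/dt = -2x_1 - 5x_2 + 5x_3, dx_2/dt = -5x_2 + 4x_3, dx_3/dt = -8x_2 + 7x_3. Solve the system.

Coefficient matrix A = [[-2, -5, 5], [0, -5, 4], [0, -8, 7]].
det(A - λI) = 0 gives eigenvalues λ = -2, -1, 3.
For λ=-2: eigenvector (1,0,0).
For λ=-1: eigenvector (0,1,1).
For λ=3: eigenvector (1,1,2).
General solution: C_1e^(-2t)(1,0,0) + C_2e^(-t)(0,1,1) + C_3e^(3t)(1,1,2).

x_1(t) = C_1e^(-2t) + C_3e^(3t), x_2(t) = C_2e^(-t) + C_3e^(3t), x_3(t) = C_2e^(-t) + 2C_3e^(3t)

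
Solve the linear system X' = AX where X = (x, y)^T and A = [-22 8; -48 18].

x(t) = K_1e^(2t) + K_2e^(-6t), y(t) = 3K_1e^(2t) + 2K_2e^(-6t)

Coefficient matrix A = [[-22, 8], [-48, 18]].
Characteristic polynomial det(A - λI) = λ^2 + 4λ - 12 = 0.
Eigenvalues λ = 2, -6.
For λ=2: (A-λI) row 1 is [-24, 8], so an eigenvector is (1, 3).
For λ=-6: (A-λI) row 1 is [-16, 8], so an eigenvector is (1, 2).
General solution: K_1e^(2t)(1,3) + K_2e^(-6t)(1,2).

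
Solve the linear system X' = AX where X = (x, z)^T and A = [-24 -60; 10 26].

Coefficient matrix A = [[-24, -60], [10, 26]].
Characteristic polynomial det(A - λI) = λ^2 - 2λ - 24 = 0.
Eigenvalues λ = 6, -4.
For λ=6: (A-λI) row 1 is [-30, -60], so an eigenvector is (-2, 1).
For λ=-4: (A-λI) row 1 is [-20, -60], so an eigenvector is (-3, 1).
General solution: c_1e^(6t)(-2,1) + c_2e^(-4t)(-3,1).

x(t) = -2c_1e^(6t) - 3c_2e^(-4t), z(t) = c_1e^(6t) + c_2e^(-4t)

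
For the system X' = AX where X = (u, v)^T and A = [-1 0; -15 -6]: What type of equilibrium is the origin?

stable node

A = [[-1,0],[-15,-6]]; det(A-λI) = λ^2 + 7λ + 6.
λ = -6, -1: both negative.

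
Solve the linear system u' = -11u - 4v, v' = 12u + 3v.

u(t) = -c_1e^(-3t) + 2c_2e^(-5t), v(t) = 2c_1e^(-3t) - 3c_2e^(-5t)

Coefficient matrix A = [[-11, -4], [12, 3]].
Characteristic polynomial det(A - λI) = λ^2 + 8λ + 15 = 0.
Eigenvalues λ = -3, -5.
For λ=-3: (A-λI) row 1 is [-8, -4], so an eigenvector is (-1, 2).
For λ=-5: (A-λI) row 1 is [-6, -4], so an eigenvector is (2, -3).
General solution: c_1e^(-3t)(-1,2) + c_2e^(-5t)(2,-3).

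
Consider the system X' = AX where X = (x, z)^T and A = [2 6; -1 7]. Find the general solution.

x(t) = -2C_1e^(5t) - 3C_2e^(4t), z(t) = -C_1e^(5t) - C_2e^(4t)

Coefficient matrix A = [[2, 6], [-1, 7]].
Characteristic polynomial det(A - λI) = λ^2 - 9λ + 20 = 0.
Eigenvalues λ = 5, 4.
For λ=5: (A-λI) row 1 is [-3, 6], so an eigenvector is (-2, -1).
For λ=4: (A-λI) row 1 is [-2, 6], so an eigenvector is (-3, -1).
General solution: C_1e^(5t)(-2,-1) + C_2e^(4t)(-3,-1).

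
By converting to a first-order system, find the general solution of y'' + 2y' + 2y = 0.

y(t) = C_1e^(-t)cos(t) + C_2e^(-t)sin(t)

Let x_1 = y, x_2 = y'. Then x_1' = x_2 and x_2' = -2x_1 - 2x_2.
A = [[0,1],[-2,-2]]; det(A-λI) = λ^2 + 2λ + 2.
Eigenvalues λ = -1 ± i.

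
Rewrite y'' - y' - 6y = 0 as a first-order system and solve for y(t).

y(t) = c_1e^(3t) + c_2e^(-2t)

Let x_1 = y, x_2 = y'. Then x_1' = x_2 and x_2' = 6x_1 + x_2.
A = [[0,1],[6,1]]; det(A-λI) = λ^2 - λ - 6.
Eigenvalues λ = 3, -2 with eigenvectors (1,3), (1,-2).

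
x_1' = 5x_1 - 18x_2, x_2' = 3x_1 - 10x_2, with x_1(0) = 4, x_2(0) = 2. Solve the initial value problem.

x_1(t) = 4e^(-4t), x_2(t) = 2e^(-4t)

Coefficient matrix A = [[5, -18], [3, -10]].
Characteristic polynomial det(A - λI) = λ^2 + 5λ + 4 = 0.
Eigenvalues λ = -1, -4.
For λ=-1: (A-λI) row 1 is [6, -18], so an eigenvector is (3, 1).
For λ=-4: (A-λI) row 1 is [9, -18], so an eigenvector is (2, 1).
General solution: K_1e^(-t)(3,1) + K_2e^(-4t)(2,1).
Applying x_1(0)=4, x_2(0)=2 gives K_1=0, K_2=2.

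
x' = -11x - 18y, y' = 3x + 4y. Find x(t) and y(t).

Coefficient matrix A = [[-11, -18], [3, 4]].
Characteristic polynomial det(A - λI) = λ^2 + 7λ + 10 = 0.
Eigenvalues λ = -5, -2.
For λ=-5: (A-λI) row 1 is [-6, -18], so an eigenvector is (3, -1).
For λ=-2: (A-λI) row 1 is [-9, -18], so an eigenvector is (2, -1).
General solution: K_1e^(-5t)(3,-1) + K_2e^(-2t)(2,-1).

x(t) = 3K_1e^(-5t) + 2K_2e^(-2t), y(t) = -K_1e^(-5t) - K_2e^(-2t)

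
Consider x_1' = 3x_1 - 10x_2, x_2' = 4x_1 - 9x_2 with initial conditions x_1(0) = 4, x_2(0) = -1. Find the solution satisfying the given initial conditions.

Coefficient matrix A = [[3, -10], [4, -9]].
Characteristic polynomial det(A - λI) = λ^2 + 6λ + 13 = 0.
Eigenvalues λ = -3 ± 2i (complex conjugate pair).
For λ=-3+2i: an eigenvector is (-1,-1) - i(2,1) = (-1 - 2i, -1 - i).
A real fundamental pair from Re and Im of e^((-3+2i)t)v: X_1 = e^(-3t)(cos(2t)·(-1,-1) + sin(2t)·(2,1)), X_2 = e^(-3t)(sin(2t)·(-1,-1) - cos(2t)·(2,1)).
General solution: K_1X_1 + K_2X_2.
Applying x_1(0)=4, x_2(0)=-1 gives K_1=6, K_2=-5.

x_1(t) = 17e^(-3t)sin(2t) + 4e^(-3t)cos(2t), x_2(t) = 11e^(-3t)sin(2t) - e^(-3t)cos(2t)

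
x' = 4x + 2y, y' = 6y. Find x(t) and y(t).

Coefficient matrix A = [[4, 2], [0, 6]].
Characteristic polynomial det(A - λI) = λ^2 - 10λ + 24 = 0.
Eigenvalues λ = 6, 4.
For λ=6: (A-λI) row 1 is [-2, 2], so an eigenvector is (1, 1).
For λ=4: (A-λI) row 1 is [0, 2], so an eigenvector is (-1, 0).
General solution: C_1e^(6t)(1,1) + C_2e^(4t)(-1,0).

x(t) = C_1e^(6t) - C_2e^(4t), y(t) = C_1e^(6t)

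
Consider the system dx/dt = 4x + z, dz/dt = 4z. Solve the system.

Coefficient matrix A = [[4, 1], [0, 4]].
Characteristic polynomial det(A - λI) = λ^2 - 8λ + 16 = 0.
Single eigenvalue λ = 4 with algebraic multiplicity 2.
Eigenvector v = (1,0); generalized eigenvector w with (A-λI)w=v is (-3,1).
General solution: e^(4t)[c_1·v + c_2·(t·v + w)].

x(t) = c_1e^(4t) + c_2te^(4t) - 3c_2e^(4t), z(t) = c_2e^(4t)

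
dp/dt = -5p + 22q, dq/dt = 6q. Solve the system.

p(t) = 2K_1e^(6t) + K_2e^(-5t), q(t) = K_1e^(6t)

Coefficient matrix A = [[-5, 22], [0, 6]].
Characteristic polynomial det(A - λI) = λ^2 - λ - 30 = 0.
Eigenvalues λ = 6, -5.
For λ=6: (A-λI) row 1 is [-11, 22], so an eigenvector is (2, 1).
For λ=-5: (A-λI) row 1 is [0, 22], so an eigenvector is (1, 0).
General solution: K_1e^(6t)(2,1) + K_2e^(-5t)(1,0).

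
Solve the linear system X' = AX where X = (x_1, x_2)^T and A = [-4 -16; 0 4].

x_1(t) = C_1e^(-4t) - 2C_2e^(4t), x_2(t) = C_2e^(4t)

Coefficient matrix A = [[-4, -16], [0, 4]].
Characteristic polynomial det(A - λI) = λ^2 - 16 = 0.
Eigenvalues λ = -4, 4.
For λ=-4: (A-λI) row 1 is [0, -16], so an eigenvector is (1, 0).
For λ=4: (A-λI) row 1 is [-8, -16], so an eigenvector is (-2, 1).
General solution: C_1e^(-4t)(1,0) + C_2e^(4t)(-2,1).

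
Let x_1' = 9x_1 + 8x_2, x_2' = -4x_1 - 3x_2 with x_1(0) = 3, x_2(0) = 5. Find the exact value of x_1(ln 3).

3849

A = [[9,8],[-4,-3]]; eigenvalues λ = 5, 1.
Eigenvectors: (-2,1) for λ=5, (1,-1) for λ=1.
From the initial condition, c_1 = -8, c_2 = -13.
x_1(ln 3) = (-8)(3^5)(-2) + (-13)(3^1)(1) = 3849.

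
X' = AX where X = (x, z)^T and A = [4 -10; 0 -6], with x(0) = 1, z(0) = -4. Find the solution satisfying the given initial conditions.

x(t) = 5e^(4t) - 4e^(-6t), z(t) = -4e^(-6t)

Coefficient matrix A = [[4, -10], [0, -6]].
Characteristic polynomial det(A - λI) = λ^2 + 2λ - 24 = 0.
Eigenvalues λ = 4, -6.
For λ=4: (A-λI) row 1 is [0, -10], so an eigenvector is (1, 0).
For λ=-6: (A-λI) row 1 is [10, -10], so an eigenvector is (-1, -1).
General solution: C_1e^(4t)(1,0) + C_2e^(-6t)(-1,-1).
Applying x(0)=1, z(0)=-4 gives C_1=5, C_2=4.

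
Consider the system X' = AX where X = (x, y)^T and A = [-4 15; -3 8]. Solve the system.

Coefficient matrix A = [[-4, 15], [-3, 8]].
Characteristic polynomial det(A - λI) = λ^2 - 4λ + 13 = 0.
Eigenvalues λ = 2 ± 3i (complex conjugate pair).
For λ=2+3i: an eigenvector is (-2,-1) - i(-1,0) = (-2 + i, -1).
A real fundamental pair from Re and Im of e^((2+3i)t)v: X_1 = e^(2t)(cos(3t)·(-2,-1) + sin(3t)·(-1,0)), X_2 = e^(2t)(sin(3t)·(-2,-1) - cos(3t)·(-1,0)).
General solution: K_1X_1 + K_2X_2.

x(t) = -K_1e^(2t)sin(3t) - 2K_1e^(2t)cos(3t) - 2K_2e^(2t)sin(3t) + K_2e^(2t)cos(3t), y(t) = -K_1e^(2t)cos(3t) - K_2e^(2t)sin(3t)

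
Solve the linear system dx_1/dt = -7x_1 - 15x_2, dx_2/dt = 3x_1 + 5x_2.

x_1(t) = -2K_1e^(-t)sin(3t) + K_1e^(-t)cos(3t) + K_2e^(-t)sin(3t) + 2K_2e^(-t)cos(3t), x_2(t) = K_1e^(-t)sin(3t) - K_2e^(-t)cos(3t)

Coefficient matrix A = [[-7, -15], [3, 5]].
Characteristic polynomial det(A - λI) = λ^2 + 2λ + 10 = 0.
Eigenvalues λ = -1 ± 3i (complex conjugate pair).
For λ=-1+3i: an eigenvector is (1,0) - i(-2,1) = (1 + 2i, 0 - i).
A real fundamental pair from Re and Im of e^((-1+3i)t)v: X_1 = e^(-t)(cos(3t)·(1,0) + sin(3t)·(-2,1)), X_2 = e^(-t)(sin(3t)·(1,0) - cos(3t)·(-2,1)).
General solution: K_1X_1 + K_2X_2.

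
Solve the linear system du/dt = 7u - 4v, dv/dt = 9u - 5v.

Coefficient matrix A = [[7, -4], [9, -5]].
Characteristic polynomial det(A - λI) = λ^2 - 2λ + 1 = 0.
Single eigenvalue λ = 1 with algebraic multiplicity 2.
Eigenvector v = (-2,-3); generalized eigenvector w with (A-λI)w=v is (1,2).
General solution: e^(t)[c_1·v + c_2·(t·v + w)].

u(t) = -2c_1e^(t) - 2c_2te^(t) + c_2e^(t), v(t) = -3c_1e^(t) - 3c_2te^(t) + 2c_2e^(t)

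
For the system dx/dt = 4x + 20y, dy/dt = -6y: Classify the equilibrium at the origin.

A = [[4,20],[0,-6]]; det(A-λI) = λ^2 + 2λ - 24.
λ = 4, -6: opposite signs.

saddle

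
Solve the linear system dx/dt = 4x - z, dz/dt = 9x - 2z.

x(t) = -C_1e^(t) - C_2te^(t) - C_2e^(t), z(t) = -3C_1e^(t) - 3C_2te^(t) - 2C_2e^(t)

Coefficient matrix A = [[4, -1], [9, -2]].
Characteristic polynomial det(A - λI) = λ^2 - 2λ + 1 = 0.
Single eigenvalue λ = 1 with algebraic multiplicity 2.
Eigenvector v = (-1,-3); generalized eigenvector w with (A-λI)w=v is (-1,-2).
General solution: e^(t)[C_1·v + C_2·(t·v + w)].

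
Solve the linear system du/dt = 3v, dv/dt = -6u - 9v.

u(t) = -C_1e^(-6t) - C_2e^(-3t), v(t) = 2C_1e^(-6t) + C_2e^(-3t)

Coefficient matrix A = [[0, 3], [-6, -9]].
Characteristic polynomial det(A - λI) = λ^2 + 9λ + 18 = 0.
Eigenvalues λ = -6, -3.
For λ=-6: (A-λI) row 1 is [6, 3], so an eigenvector is (-1, 2).
For λ=-3: (A-λI) row 1 is [3, 3], so an eigenvector is (-1, 1).
General solution: C_1e^(-6t)(-1,2) + C_2e^(-3t)(-1,1).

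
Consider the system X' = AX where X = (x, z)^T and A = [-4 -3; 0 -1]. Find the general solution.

Coefficient matrix A = [[-4, -3], [0, -1]].
Characteristic polynomial det(A - λI) = λ^2 + 5λ + 4 = 0.
Eigenvalues λ = -1, -4.
For λ=-1: (A-λI) row 1 is [-3, -3], so an eigenvector is (-1, 1).
For λ=-4: (A-λI) row 1 is [0, -3], so an eigenvector is (1, 0).
General solution: c_1e^(-t)(-1,1) + c_2e^(-4t)(1,0).

x(t) = -c_1e^(-t) + c_2e^(-4t), z(t) = c_1e^(-t)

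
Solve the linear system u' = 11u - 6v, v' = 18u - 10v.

Coefficient matrix A = [[11, -6], [18, -10]].
Characteristic polynomial det(A - λI) = λ^2 - λ - 2 = 0.
Eigenvalues λ = -1, 2.
For λ=-1: (A-λI) row 1 is [12, -6], so an eigenvector is (1, 2).
For λ=2: (A-λI) row 1 is [9, -6], so an eigenvector is (2, 3).
General solution: K_1e^(-t)(1,2) + K_2e^(2t)(2,3).

u(t) = K_1e^(-t) + 2K_2e^(2t), v(t) = 2K_1e^(-t) + 3K_2e^(2t)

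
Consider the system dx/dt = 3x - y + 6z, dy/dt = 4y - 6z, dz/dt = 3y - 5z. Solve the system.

Coefficient matrix A = [[3, -1, 6], [0, 4, -6], [0, 3, -5]].
det(A - λI) = 0 gives eigenvalues λ = 3, -2, 1.
For λ=3: eigenvector (1,0,0).
For λ=-2: eigenvector (-1,1,1).
For λ=1: eigenvector (2,-2,-1).
General solution: c_1e^(3t)(1,0,0) + c_2e^(-2t)(-1,1,1) + c_3e^(t)(2,-2,-1).

x(t) = c_1e^(3t) - c_2e^(-2t) + 2c_3e^(t), y(t) = c_2e^(-2t) - 2c_3e^(t), z(t) = c_2e^(-2t) - c_3e^(t)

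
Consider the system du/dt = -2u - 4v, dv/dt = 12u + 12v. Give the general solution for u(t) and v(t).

u(t) = -2K_1e^(4t) - K_2e^(6t), v(t) = 3K_1e^(4t) + 2K_2e^(6t)

Coefficient matrix A = [[-2, -4], [12, 12]].
Characteristic polynomial det(A - λI) = λ^2 - 10λ + 24 = 0.
Eigenvalues λ = 4, 6.
For λ=4: (A-λI) row 1 is [-6, -4], so an eigenvector is (-2, 3).
For λ=6: (A-λI) row 1 is [-8, -4], so an eigenvector is (-1, 2).
General solution: K_1e^(4t)(-2,3) + K_2e^(6t)(-1,2).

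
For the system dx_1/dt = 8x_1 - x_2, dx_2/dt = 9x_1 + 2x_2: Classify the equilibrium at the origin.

unstable improper node

A = [[8,-1],[9,2]]; det(A-λI) = λ^2 - 10λ + 25.
repeated λ = 5 with a single eigenvector.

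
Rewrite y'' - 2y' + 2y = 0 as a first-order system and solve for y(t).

Let x_1 = y, x_2 = y'. Then x_1' = x_2 and x_2' = -2x_1 + 2x_2.
A = [[0,1],[-2,2]]; det(A-λI) = λ^2 - 2λ + 2.
Eigenvalues λ = 1 ± i.

y(t) = K_1e^(t)cos(t) + K_2e^(t)sin(t)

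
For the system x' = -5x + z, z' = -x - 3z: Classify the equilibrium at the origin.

stable improper node

A = [[-5,1],[-1,-3]]; det(A-λI) = λ^2 + 8λ + 16.
repeated λ = -4 with a single eigenvector.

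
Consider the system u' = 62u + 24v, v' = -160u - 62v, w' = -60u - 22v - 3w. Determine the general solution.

u(t) = -2c_2e^(2t) - 3c_3e^(-2t), v(t) = 5c_2e^(2t) + 8c_3e^(-2t), w(t) = c_1e^(-3t) + 2c_2e^(2t) + 4c_3e^(-2t)

Coefficient matrix A = [[62, 24, 0], [-160, -62, 0], [-60, -22, -3]].
det(A - λI) = 0 gives eigenvalues λ = -3, 2, -2.
For λ=-3: eigenvector (0,0,1).
For λ=2: eigenvector (-2,5,2).
For λ=-2: eigenvector (-3,8,4).
General solution: c_1e^(-3t)(0,0,1) + c_2e^(2t)(-2,5,2) + c_3e^(-2t)(-3,8,4).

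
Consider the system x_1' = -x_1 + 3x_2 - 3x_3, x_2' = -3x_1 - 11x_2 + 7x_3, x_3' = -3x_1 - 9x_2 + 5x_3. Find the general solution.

x_1(t) = -3C_2e^(-2t) - C_3e^(-t), x_2(t) = C_1e^(-4t) + C_2e^(-2t) + C_3e^(-t), x_3(t) = C_1e^(-4t) + C_3e^(-t)

Coefficient matrix A = [[-1, 3, -3], [-3, -11, 7], [-3, -9, 5]].
det(A - λI) = 0 gives eigenvalues λ = -4, -2, -1.
For λ=-4: eigenvector (0,1,1).
For λ=-2: eigenvector (-3,1,0).
For λ=-1: eigenvector (-1,1,1).
General solution: C_1e^(-4t)(0,1,1) + C_2e^(-2t)(-3,1,0) + C_3e^(-t)(-1,1,1).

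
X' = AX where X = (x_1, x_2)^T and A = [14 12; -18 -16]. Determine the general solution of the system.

Coefficient matrix A = [[14, 12], [-18, -16]].
Characteristic polynomial det(A - λI) = λ^2 + 2λ - 8 = 0.
Eigenvalues λ = 2, -4.
For λ=2: (A-λI) row 1 is [12, 12], so an eigenvector is (-1, 1).
For λ=-4: (A-λI) row 1 is [18, 12], so an eigenvector is (-2, 3).
General solution: K_1e^(2t)(-1,1) + K_2e^(-4t)(-2,3).

x_1(t) = -K_1e^(2t) - 2K_2e^(-4t), x_2(t) = K_1e^(2t) + 3K_2e^(-4t)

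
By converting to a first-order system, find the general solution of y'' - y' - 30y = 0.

y(t) = C_1e^(6t) + C_2e^(-5t)

Let x_1 = y, x_2 = y'. Then x_1' = x_2 and x_2' = 30x_1 + x_2.
A = [[0,1],[30,1]]; det(A-λI) = λ^2 - λ - 30.
Eigenvalues λ = 6, -5 with eigenvectors (1,6), (1,-5).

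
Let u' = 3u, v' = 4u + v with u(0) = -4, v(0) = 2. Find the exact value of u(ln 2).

-32

A = [[3,0],[4,1]]; eigenvalues λ = 3, 1.
Eigenvectors: (1,2) for λ=3, (0,-1) for λ=1.
From the initial condition, c_1 = -4, c_2 = -10.
u(ln 2) = (-4)(2^3)(1) + (-10)(2^1)(0) = -32.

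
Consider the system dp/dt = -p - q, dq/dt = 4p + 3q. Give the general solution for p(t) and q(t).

Coefficient matrix A = [[-1, -1], [4, 3]].
Characteristic polynomial det(A - λI) = λ^2 - 2λ + 1 = 0.
Single eigenvalue λ = 1 with algebraic multiplicity 2.
Eigenvector v = (1,-2); generalized eigenvector w with (A-λI)w=v is (1,-3).
General solution: e^(t)[K_1·v + K_2·(t·v + w)].

p(t) = K_1e^(t) + K_2te^(t) + K_2e^(t), q(t) = -2K_1e^(t) - 2K_2te^(t) - 3K_2e^(t)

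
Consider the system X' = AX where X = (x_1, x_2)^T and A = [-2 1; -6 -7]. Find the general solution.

x_1(t) = -c_1e^(-4t) - c_2e^(-5t), x_2(t) = 2c_1e^(-4t) + 3c_2e^(-5t)

Coefficient matrix A = [[-2, 1], [-6, -7]].
Characteristic polynomial det(A - λI) = λ^2 + 9λ + 20 = 0.
Eigenvalues λ = -4, -5.
For λ=-4: (A-λI) row 1 is [2, 1], so an eigenvector is (-1, 2).
For λ=-5: (A-λI) row 1 is [3, 1], so an eigenvector is (-1, 3).
General solution: c_1e^(-4t)(-1,2) + c_2e^(-5t)(-1,3).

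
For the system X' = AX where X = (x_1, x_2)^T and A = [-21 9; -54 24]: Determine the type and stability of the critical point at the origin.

A = [[-21,9],[-54,24]]; det(A-λI) = λ^2 - 3λ - 18.
λ = 6, -3: opposite signs.

saddle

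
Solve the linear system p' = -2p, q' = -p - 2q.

Coefficient matrix A = [[-2, 0], [-1, -2]].
Characteristic polynomial det(A - λI) = λ^2 + 4λ + 4 = 0.
Single eigenvalue λ = -2 with algebraic multiplicity 2.
Eigenvector v = (0,-1); generalized eigenvector w with (A-λI)w=v is (1,1).
General solution: e^(-2t)[c_1·v + c_2·(t·v + w)].

p(t) = c_2e^(-2t), q(t) = -c_1e^(-2t) - c_2te^(-2t) + c_2e^(-2t)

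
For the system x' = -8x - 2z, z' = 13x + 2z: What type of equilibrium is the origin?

A = [[-8,-2],[13,2]]; det(A-λI) = λ^2 + 6λ + 10.
λ = -3 ± i: negative real part.

stable spiral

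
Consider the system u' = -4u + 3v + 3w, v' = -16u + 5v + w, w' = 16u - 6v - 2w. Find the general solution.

Coefficient matrix A = [[-4, 3, 3], [-16, 5, 1], [16, -6, -2]].
det(A - λI) = 0 gives eigenvalues λ = -4, -1, 4.
For λ=-4: eigenvector (1,2,-2).
For λ=-1: eigenvector (1,3,-2).
For λ=4: eigenvector (0,-1,1).
General solution: c_1e^(-4t)(1,2,-2) + c_2e^(-t)(1,3,-2) + c_3e^(4t)(0,-1,1).

u(t) = c_1e^(-4t) + c_2e^(-t), v(t) = 2c_1e^(-4t) + 3c_2e^(-t) - c_3e^(4t), w(t) = -2c_1e^(-4t) - 2c_2e^(-t) + c_3e^(4t)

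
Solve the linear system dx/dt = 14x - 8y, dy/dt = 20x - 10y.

x(t) = C_1e^(2t)sin(4t) - C_1e^(2t)cos(4t) - C_2e^(2t)sin(4t) - C_2e^(2t)cos(4t), y(t) = C_1e^(2t)sin(4t) - 2C_1e^(2t)cos(4t) - 2C_2e^(2t)sin(4t) - C_2e^(2t)cos(4t)

Coefficient matrix A = [[14, -8], [20, -10]].
Characteristic polynomial det(A - λI) = λ^2 - 4λ + 20 = 0.
Eigenvalues λ = 2 ± 4i (complex conjugate pair).
For λ=2+4i: an eigenvector is (-1,-2) - i(1,1) = (-1 - i, -2 - i).
A real fundamental pair from Re and Im of e^((2+4i)t)v: X_1 = e^(2t)(cos(4t)·(-1,-2) + sin(4t)·(1,1)), X_2 = e^(2t)(sin(4t)·(-1,-2) - cos(4t)·(1,1)).
General solution: C_1X_1 + C_2X_2.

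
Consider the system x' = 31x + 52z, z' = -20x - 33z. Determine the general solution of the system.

x(t) = -3K_1e^(-t)sin(4t) - 2K_1e^(-t)cos(4t) - 2K_2e^(-t)sin(4t) + 3K_2e^(-t)cos(4t), z(t) = 2K_1e^(-t)sin(4t) + K_1e^(-t)cos(4t) + K_2e^(-t)sin(4t) - 2K_2e^(-t)cos(4t)

Coefficient matrix A = [[31, 52], [-20, -33]].
Characteristic polynomial det(A - λI) = λ^2 + 2λ + 17 = 0.
Eigenvalues λ = -1 ± 4i (complex conjugate pair).
For λ=-1+4i: an eigenvector is (-2,1) - i(-3,2) = (-2 + 3i, 1 - 2i).
A real fundamental pair from Re and Im of e^((-1+4i)t)v: X_1 = e^(-t)(cos(4t)·(-2,1) + sin(4t)·(-3,2)), X_2 = e^(-t)(sin(4t)·(-2,1) - cos(4t)·(-3,2)).
General solution: K_1X_1 + K_2X_2.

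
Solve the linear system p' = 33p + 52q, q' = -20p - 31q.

p(t) = 3c_1e^(t)sin(4t) + 2c_1e^(t)cos(4t) + 2c_2e^(t)sin(4t) - 3c_2e^(t)cos(4t), q(t) = -2c_1e^(t)sin(4t) - c_1e^(t)cos(4t) - c_2e^(t)sin(4t) + 2c_2e^(t)cos(4t)

Coefficient matrix A = [[33, 52], [-20, -31]].
Characteristic polynomial det(A - λI) = λ^2 - 2λ + 17 = 0.
Eigenvalues λ = 1 ± 4i (complex conjugate pair).
For λ=1+4i: an eigenvector is (2,-1) - i(3,-2) = (2 - 3i, -1 + 2i).
A real fundamental pair from Re and Im of e^((1+4i)t)v: X_1 = e^(t)(cos(4t)·(2,-1) + sin(4t)·(3,-2)), X_2 = e^(t)(sin(4t)·(2,-1) - cos(4t)·(3,-2)).
General solution: c_1X_1 + c_2X_2.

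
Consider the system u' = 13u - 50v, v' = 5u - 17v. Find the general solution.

u(t) = 3c_1e^(-2t)sin(5t) + c_1e^(-2t)cos(5t) + c_2e^(-2t)sin(5t) - 3c_2e^(-2t)cos(5t), v(t) = c_1e^(-2t)sin(5t) - c_2e^(-2t)cos(5t)

Coefficient matrix A = [[13, -50], [5, -17]].
Characteristic polynomial det(A - λI) = λ^2 + 4λ + 29 = 0.
Eigenvalues λ = -2 ± 5i (complex conjugate pair).
For λ=-2+5i: an eigenvector is (1,0) - i(3,1) = (1 - 3i, 0 - i).
A real fundamental pair from Re and Im of e^((-2+5i)t)v: X_1 = e^(-2t)(cos(5t)·(1,0) + sin(5t)·(3,1)), X_2 = e^(-2t)(sin(5t)·(1,0) - cos(5t)·(3,1)).
General solution: c_1X_1 + c_2X_2.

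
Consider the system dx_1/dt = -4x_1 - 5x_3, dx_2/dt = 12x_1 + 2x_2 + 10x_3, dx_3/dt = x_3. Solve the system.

x_1(t) = K_2e^(-4t) - K_3e^(t), x_2(t) = K_1e^(2t) - 2K_2e^(-4t) + 2K_3e^(t), x_3(t) = K_3e^(t)

Coefficient matrix A = [[-4, 0, -5], [12, 2, 10], [0, 0, 1]].
det(A - λI) = 0 gives eigenvalues λ = 2, -4, 1.
For λ=2: eigenvector (0,1,0).
For λ=-4: eigenvector (1,-2,0).
For λ=1: eigenvector (-1,2,1).
General solution: K_1e^(2t)(0,1,0) + K_2e^(-4t)(1,-2,0) + K_3e^(t)(-1,2,1).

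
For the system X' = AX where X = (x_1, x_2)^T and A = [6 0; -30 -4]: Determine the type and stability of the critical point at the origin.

saddle

A = [[6,0],[-30,-4]]; det(A-λI) = λ^2 - 2λ - 24.
λ = 6, -4: opposite signs.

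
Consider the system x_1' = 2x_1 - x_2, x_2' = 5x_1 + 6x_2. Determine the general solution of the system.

Coefficient matrix A = [[2, -1], [5, 6]].
Characteristic polynomial det(A - λI) = λ^2 - 8λ + 17 = 0.
Eigenvalues λ = 4 ± i (complex conjugate pair).
For λ=4+i: an eigenvector is (1,-2) - i(0,1) = (1, -2 - i).
A real fundamental pair from Re and Im of e^((4+i)t)v: X_1 = e^(4t)(cos(t)·(1,-2) + sin(t)·(0,1)), X_2 = e^(4t)(sin(t)·(1,-2) - cos(t)·(0,1)).
General solution: C_1X_1 + C_2X_2.

x_1(t) = C_1e^(4t)cos(t) + C_2e^(4t)sin(t), x_2(t) = C_1e^(4t)sin(t) - 2C_1e^(4t)cos(t) - 2C_2e^(4t)sin(t) - C_2e^(4t)cos(t)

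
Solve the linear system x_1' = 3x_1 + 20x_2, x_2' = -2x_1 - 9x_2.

x_1(t) = -3c_1e^(-3t)sin(2t) - c_1e^(-3t)cos(2t) - c_2e^(-3t)sin(2t) + 3c_2e^(-3t)cos(2t), x_2(t) = c_1e^(-3t)sin(2t) - c_2e^(-3t)cos(2t)

Coefficient matrix A = [[3, 20], [-2, -9]].
Characteristic polynomial det(A - λI) = λ^2 + 6λ + 13 = 0.
Eigenvalues λ = -3 ± 2i (complex conjugate pair).
For λ=-3+2i: an eigenvector is (-1,0) - i(-3,1) = (-1 + 3i, 0 - i).
A real fundamental pair from Re and Im of e^((-3+2i)t)v: X_1 = e^(-3t)(cos(2t)·(-1,0) + sin(2t)·(-3,1)), X_2 = e^(-3t)(sin(2t)·(-1,0) - cos(2t)·(-3,1)).
General solution: c_1X_1 + c_2X_2.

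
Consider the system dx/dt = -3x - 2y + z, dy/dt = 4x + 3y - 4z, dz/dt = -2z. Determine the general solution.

x(t) = -c_1e^(t) - c_2e^(-t) + c_3e^(-2t), y(t) = 2c_1e^(t) + c_2e^(-t), z(t) = c_3e^(-2t)

Coefficient matrix A = [[-3, -2, 1], [4, 3, -4], [0, 0, -2]].
det(A - λI) = 0 gives eigenvalues λ = 1, -1, -2.
For λ=1: eigenvector (-1,2,0).
For λ=-1: eigenvector (-1,1,0).
For λ=-2: eigenvector (1,0,1).
General solution: c_1e^(t)(-1,2,0) + c_2e^(-t)(-1,1,0) + c_3e^(-2t)(1,0,1).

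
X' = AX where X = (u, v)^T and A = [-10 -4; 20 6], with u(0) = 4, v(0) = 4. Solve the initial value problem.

Coefficient matrix A = [[-10, -4], [20, 6]].
Characteristic polynomial det(A - λI) = λ^2 + 4λ + 20 = 0.
Eigenvalues λ = -2 ± 4i (complex conjugate pair).
For λ=-2+4i: an eigenvector is (0,-1) - i(1,-2) = (0 - i, -1 + 2i).
A real fundamental pair from Re and Im of e^((-2+4i)t)v: X_1 = e^(-2t)(cos(4t)·(0,-1) + sin(4t)·(1,-2)), X_2 = e^(-2t)(sin(4t)·(0,-1) - cos(4t)·(1,-2)).
General solution: c_1X_1 + c_2X_2.
Applying u(0)=4, v(0)=4 gives c_1=-12, c_2=-4.

u(t) = -12e^(-2t)sin(4t) + 4e^(-2t)cos(4t), v(t) = 28e^(-2t)sin(4t) + 4e^(-2t)cos(4t)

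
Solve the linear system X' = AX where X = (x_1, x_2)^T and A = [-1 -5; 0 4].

Coefficient matrix A = [[-1, -5], [0, 4]].
Characteristic polynomial det(A - λI) = λ^2 - 3λ - 4 = 0.
Eigenvalues λ = -1, 4.
For λ=-1: (A-λI) row 1 is [0, -5], so an eigenvector is (-1, 0).
For λ=4: (A-λI) row 1 is [-5, -5], so an eigenvector is (1, -1).
General solution: K_1e^(-t)(-1,0) + K_2e^(4t)(1,-1).

x_1(t) = -K_1e^(-t) + K_2e^(4t), x_2(t) = -K_2e^(4t)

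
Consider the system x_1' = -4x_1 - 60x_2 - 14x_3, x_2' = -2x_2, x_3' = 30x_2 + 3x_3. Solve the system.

x_1(t) = 12c_1e^(-2t) + c_2e^(-4t) - 2c_3e^(3t), x_2(t) = c_1e^(-2t), x_3(t) = -6c_1e^(-2t) + c_3e^(3t)

Coefficient matrix A = [[-4, -60, -14], [0, -2, 0], [0, 30, 3]].
det(A - λI) = 0 gives eigenvalues λ = -2, -4, 3.
For λ=-2: eigenvector (12,1,-6).
For λ=-4: eigenvector (1,0,0).
For λ=3: eigenvector (-2,0,1).
General solution: c_1e^(-2t)(12,1,-6) + c_2e^(-4t)(1,0,0) + c_3e^(3t)(-2,0,1).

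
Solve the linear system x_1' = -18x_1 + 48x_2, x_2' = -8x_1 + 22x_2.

Coefficient matrix A = [[-18, 48], [-8, 22]].
Characteristic polynomial det(A - λI) = λ^2 - 4λ - 12 = 0.
Eigenvalues λ = -2, 6.
For λ=-2: (A-λI) row 1 is [-16, 48], so an eigenvector is (-3, -1).
For λ=6: (A-λI) row 1 is [-24, 48], so an eigenvector is (-2, -1).
General solution: C_1e^(-2t)(-3,-1) + C_2e^(6t)(-2,-1).

x_1(t) = -3C_1e^(-2t) - 2C_2e^(6t), x_2(t) = -C_1e^(-2t) - C_2e^(6t)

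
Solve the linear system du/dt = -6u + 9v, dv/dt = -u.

Coefficient matrix A = [[-6, 9], [-1, 0]].
Characteristic polynomial det(A - λI) = λ^2 + 6λ + 9 = 0.
Single eigenvalue λ = -3 with algebraic multiplicity 2.
Eigenvector v = (-3,-1); generalized eigenvector w with (A-λI)w=v is (1,0).
General solution: e^(-3t)[K_1·v + K_2·(t·v + w)].

u(t) = -3K_1e^(-3t) - 3K_2te^(-3t) + K_2e^(-3t), v(t) = -K_1e^(-3t) - K_2te^(-3t)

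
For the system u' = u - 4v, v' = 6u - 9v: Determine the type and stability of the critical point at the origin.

stable node

A = [[1,-4],[6,-9]]; det(A-λI) = λ^2 + 8λ + 15.
λ = -3, -5: both negative.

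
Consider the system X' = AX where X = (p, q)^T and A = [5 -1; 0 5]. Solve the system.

p(t) = K_1e^(5t) + K_2te^(5t) + 3K_2e^(5t), q(t) = -K_2e^(5t)

Coefficient matrix A = [[5, -1], [0, 5]].
Characteristic polynomial det(A - λI) = λ^2 - 10λ + 25 = 0.
Single eigenvalue λ = 5 with algebraic multiplicity 2.
Eigenvector v = (1,0); generalized eigenvector w with (A-λI)w=v is (3,-1).
General solution: e^(5t)[K_1·v + K_2·(t·v + w)].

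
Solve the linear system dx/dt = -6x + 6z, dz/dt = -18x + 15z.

Coefficient matrix A = [[-6, 6], [-18, 15]].
Characteristic polynomial det(A - λI) = λ^2 - 9λ + 18 = 0.
Eigenvalues λ = 6, 3.
For λ=6: (A-λI) row 1 is [-12, 6], so an eigenvector is (-1, -2).
For λ=3: (A-λI) row 1 is [-9, 6], so an eigenvector is (2, 3).
General solution: c_1e^(6t)(-1,-2) + c_2e^(3t)(2,3).

x(t) = -c_1e^(6t) + 2c_2e^(3t), z(t) = -2c_1e^(6t) + 3c_2e^(3t)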